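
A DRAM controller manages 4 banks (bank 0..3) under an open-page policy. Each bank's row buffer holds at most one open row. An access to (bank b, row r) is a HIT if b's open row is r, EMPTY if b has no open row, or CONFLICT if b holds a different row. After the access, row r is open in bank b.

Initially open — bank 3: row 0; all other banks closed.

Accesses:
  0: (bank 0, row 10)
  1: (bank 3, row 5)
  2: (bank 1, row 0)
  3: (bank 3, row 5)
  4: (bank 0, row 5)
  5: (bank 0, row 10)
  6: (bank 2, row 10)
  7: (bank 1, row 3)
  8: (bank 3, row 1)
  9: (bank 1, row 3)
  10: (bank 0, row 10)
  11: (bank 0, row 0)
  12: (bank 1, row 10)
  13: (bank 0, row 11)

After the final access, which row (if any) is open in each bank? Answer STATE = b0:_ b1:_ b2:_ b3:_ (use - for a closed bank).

step 0: bank0 None->10 [EMPTY]
step 1: bank3 0->5 [CONFLICT]
step 2: bank1 None->0 [EMPTY]
step 3: bank3 5->5 [HIT]
step 4: bank0 10->5 [CONFLICT]
step 5: bank0 5->10 [CONFLICT]
step 6: bank2 None->10 [EMPTY]
step 7: bank1 0->3 [CONFLICT]
step 8: bank3 5->1 [CONFLICT]
step 9: bank1 3->3 [HIT]
step 10: bank0 10->10 [HIT]
step 11: bank0 10->0 [CONFLICT]
step 12: bank1 3->10 [CONFLICT]
step 13: bank0 0->11 [CONFLICT]

STATE = b0:11 b1:10 b2:10 b3:1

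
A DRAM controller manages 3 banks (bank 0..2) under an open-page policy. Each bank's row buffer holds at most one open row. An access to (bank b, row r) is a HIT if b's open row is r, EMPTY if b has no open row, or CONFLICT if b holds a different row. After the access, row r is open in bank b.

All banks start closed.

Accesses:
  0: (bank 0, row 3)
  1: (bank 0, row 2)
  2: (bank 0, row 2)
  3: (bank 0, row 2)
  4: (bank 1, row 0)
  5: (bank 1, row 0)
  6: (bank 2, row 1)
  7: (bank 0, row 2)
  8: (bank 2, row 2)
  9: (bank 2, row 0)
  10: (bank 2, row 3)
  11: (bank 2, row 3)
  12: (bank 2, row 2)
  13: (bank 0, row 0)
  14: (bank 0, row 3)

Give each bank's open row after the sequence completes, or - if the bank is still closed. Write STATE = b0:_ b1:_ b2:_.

step 0: bank0 None->3 [EMPTY]
step 1: bank0 3->2 [CONFLICT]
step 2: bank0 2->2 [HIT]
step 3: bank0 2->2 [HIT]
step 4: bank1 None->0 [EMPTY]
step 5: bank1 0->0 [HIT]
step 6: bank2 None->1 [EMPTY]
step 7: bank0 2->2 [HIT]
step 8: bank2 1->2 [CONFLICT]
step 9: bank2 2->0 [CONFLICT]
step 10: bank2 0->3 [CONFLICT]
step 11: bank2 3->3 [HIT]
step 12: bank2 3->2 [CONFLICT]
step 13: bank0 2->0 [CONFLICT]
step 14: bank0 0->3 [CONFLICT]

STATE = b0:3 b1:0 b2:2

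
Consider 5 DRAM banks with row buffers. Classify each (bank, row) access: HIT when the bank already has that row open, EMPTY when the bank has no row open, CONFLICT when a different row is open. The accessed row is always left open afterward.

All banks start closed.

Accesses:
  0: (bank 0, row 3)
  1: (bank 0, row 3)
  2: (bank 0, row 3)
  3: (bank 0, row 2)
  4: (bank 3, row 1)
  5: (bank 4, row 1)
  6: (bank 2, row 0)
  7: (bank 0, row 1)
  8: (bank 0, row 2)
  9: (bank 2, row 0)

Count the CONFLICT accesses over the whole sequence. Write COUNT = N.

COUNT = 3

0: bank 0 row 3 — prev None → EMPTY
1: bank 0 row 3 — prev 3 → HIT
2: bank 0 row 3 — prev 3 → HIT
3: bank 0 row 2 — prev 3 → CONFLICT
4: bank 3 row 1 — prev None → EMPTY
5: bank 4 row 1 — prev None → EMPTY
6: bank 2 row 0 — prev None → EMPTY
7: bank 0 row 1 — prev 2 → CONFLICT
8: bank 0 row 2 — prev 1 → CONFLICT
9: bank 2 row 0 — prev 0 → HIT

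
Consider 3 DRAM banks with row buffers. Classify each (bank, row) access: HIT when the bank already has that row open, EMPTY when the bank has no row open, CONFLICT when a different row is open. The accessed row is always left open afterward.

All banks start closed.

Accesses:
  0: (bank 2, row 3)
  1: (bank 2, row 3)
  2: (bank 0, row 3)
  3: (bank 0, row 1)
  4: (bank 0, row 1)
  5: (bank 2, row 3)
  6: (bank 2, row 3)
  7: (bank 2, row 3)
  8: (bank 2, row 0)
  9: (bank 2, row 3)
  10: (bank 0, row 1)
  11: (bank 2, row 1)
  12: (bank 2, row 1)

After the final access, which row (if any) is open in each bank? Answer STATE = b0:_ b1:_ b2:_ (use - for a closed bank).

step 0: bank2 None->3 [EMPTY]
step 1: bank2 3->3 [HIT]
step 2: bank0 None->3 [EMPTY]
step 3: bank0 3->1 [CONFLICT]
step 4: bank0 1->1 [HIT]
step 5: bank2 3->3 [HIT]
step 6: bank2 3->3 [HIT]
step 7: bank2 3->3 [HIT]
step 8: bank2 3->0 [CONFLICT]
step 9: bank2 0->3 [CONFLICT]
step 10: bank0 1->1 [HIT]
step 11: bank2 3->1 [CONFLICT]
step 12: bank2 1->1 [HIT]

STATE = b0:1 b1:- b2:1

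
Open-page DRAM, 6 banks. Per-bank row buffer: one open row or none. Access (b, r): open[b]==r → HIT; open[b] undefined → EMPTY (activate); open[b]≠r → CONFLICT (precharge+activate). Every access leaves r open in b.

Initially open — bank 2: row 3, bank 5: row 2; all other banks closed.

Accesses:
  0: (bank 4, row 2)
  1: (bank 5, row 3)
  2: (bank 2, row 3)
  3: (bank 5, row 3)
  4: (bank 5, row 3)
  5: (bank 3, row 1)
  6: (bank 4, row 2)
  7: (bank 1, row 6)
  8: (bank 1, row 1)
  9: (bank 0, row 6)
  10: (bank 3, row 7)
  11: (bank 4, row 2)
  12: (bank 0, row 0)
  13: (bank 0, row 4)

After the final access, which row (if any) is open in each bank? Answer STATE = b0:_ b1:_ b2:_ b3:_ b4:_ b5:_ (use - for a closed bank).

STATE = b0:4 b1:1 b2:3 b3:7 b4:2 b5:3

#0 (4,2) E
#1 (5,3) C  (was 2)
#2 (2,3) H  (was 3)
#3 (5,3) H  (was 3)
#4 (5,3) H  (was 3)
#5 (3,1) E
#6 (4,2) H  (was 2)
#7 (1,6) E
#8 (1,1) C  (was 6)
#9 (0,6) E
#10 (3,7) C  (was 1)
#11 (4,2) H  (was 2)
#12 (0,0) C  (was 6)
#13 (0,4) C  (was 0)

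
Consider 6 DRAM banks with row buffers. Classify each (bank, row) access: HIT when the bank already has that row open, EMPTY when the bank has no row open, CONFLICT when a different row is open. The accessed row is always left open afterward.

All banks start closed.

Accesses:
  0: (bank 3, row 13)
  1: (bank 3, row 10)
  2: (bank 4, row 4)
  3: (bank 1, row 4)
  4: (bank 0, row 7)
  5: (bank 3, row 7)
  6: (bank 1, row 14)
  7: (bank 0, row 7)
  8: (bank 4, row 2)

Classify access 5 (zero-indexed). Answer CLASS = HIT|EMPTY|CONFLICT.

CLASS = CONFLICT

  [0] b3 r13: no row ⇒ E
  [1] b3 r10: had r13 ⇒ C
  [2] b4 r4: no row ⇒ E
  [3] b1 r4: no row ⇒ E
  [4] b0 r7: no row ⇒ E
  [5] b3 r7: had r10 ⇒ C
  [6] b1 r14: had r4 ⇒ C
  [7] b0 r7: had r7 ⇒ H
  [8] b4 r2: had r4 ⇒ C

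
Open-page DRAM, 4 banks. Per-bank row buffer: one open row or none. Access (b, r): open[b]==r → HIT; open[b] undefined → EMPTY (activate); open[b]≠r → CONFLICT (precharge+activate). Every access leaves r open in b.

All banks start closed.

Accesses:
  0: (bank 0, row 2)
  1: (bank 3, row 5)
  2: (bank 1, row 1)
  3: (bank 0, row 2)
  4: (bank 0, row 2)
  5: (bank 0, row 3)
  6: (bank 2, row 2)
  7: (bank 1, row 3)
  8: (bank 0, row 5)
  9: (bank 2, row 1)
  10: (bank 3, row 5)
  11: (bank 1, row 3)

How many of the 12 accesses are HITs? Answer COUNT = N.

COUNT = 4

step 0: bank0 None->2 [EMPTY]
step 1: bank3 None->5 [EMPTY]
step 2: bank1 None->1 [EMPTY]
step 3: bank0 2->2 [HIT]
step 4: bank0 2->2 [HIT]
step 5: bank0 2->3 [CONFLICT]
step 6: bank2 None->2 [EMPTY]
step 7: bank1 1->3 [CONFLICT]
step 8: bank0 3->5 [CONFLICT]
step 9: bank2 2->1 [CONFLICT]
step 10: bank3 5->5 [HIT]
step 11: bank1 3->3 [HIT]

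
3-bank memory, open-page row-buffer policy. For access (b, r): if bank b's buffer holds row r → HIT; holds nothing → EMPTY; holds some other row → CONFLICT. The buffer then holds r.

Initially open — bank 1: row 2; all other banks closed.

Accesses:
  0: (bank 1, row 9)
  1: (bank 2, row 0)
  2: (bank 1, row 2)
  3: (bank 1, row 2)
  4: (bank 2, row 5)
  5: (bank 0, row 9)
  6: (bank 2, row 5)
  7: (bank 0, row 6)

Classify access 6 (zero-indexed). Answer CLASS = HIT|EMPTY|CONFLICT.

step 0: bank1 2->9 [CONFLICT]
step 1: bank2 None->0 [EMPTY]
step 2: bank1 9->2 [CONFLICT]
step 3: bank1 2->2 [HIT]
step 4: bank2 0->5 [CONFLICT]
step 5: bank0 None->9 [EMPTY]
step 6: bank2 5->5 [HIT]
step 7: bank0 9->6 [CONFLICT]

CLASS = HIT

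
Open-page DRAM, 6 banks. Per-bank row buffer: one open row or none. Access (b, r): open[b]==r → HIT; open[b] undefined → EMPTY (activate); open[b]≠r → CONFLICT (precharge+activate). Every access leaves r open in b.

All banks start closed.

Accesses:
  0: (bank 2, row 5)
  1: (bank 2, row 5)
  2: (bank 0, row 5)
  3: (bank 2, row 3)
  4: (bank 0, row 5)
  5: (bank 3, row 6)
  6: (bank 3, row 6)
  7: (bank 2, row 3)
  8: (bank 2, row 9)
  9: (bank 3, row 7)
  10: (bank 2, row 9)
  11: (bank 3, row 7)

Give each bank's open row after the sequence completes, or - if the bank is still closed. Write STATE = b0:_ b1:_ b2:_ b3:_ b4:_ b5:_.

step 0: bank2 None->5 [EMPTY]
step 1: bank2 5->5 [HIT]
step 2: bank0 None->5 [EMPTY]
step 3: bank2 5->3 [CONFLICT]
step 4: bank0 5->5 [HIT]
step 5: bank3 None->6 [EMPTY]
step 6: bank3 6->6 [HIT]
step 7: bank2 3->3 [HIT]
step 8: bank2 3->9 [CONFLICT]
step 9: bank3 6->7 [CONFLICT]
step 10: bank2 9->9 [HIT]
step 11: bank3 7->7 [HIT]

STATE = b0:5 b1:- b2:9 b3:7 b4:- b5:-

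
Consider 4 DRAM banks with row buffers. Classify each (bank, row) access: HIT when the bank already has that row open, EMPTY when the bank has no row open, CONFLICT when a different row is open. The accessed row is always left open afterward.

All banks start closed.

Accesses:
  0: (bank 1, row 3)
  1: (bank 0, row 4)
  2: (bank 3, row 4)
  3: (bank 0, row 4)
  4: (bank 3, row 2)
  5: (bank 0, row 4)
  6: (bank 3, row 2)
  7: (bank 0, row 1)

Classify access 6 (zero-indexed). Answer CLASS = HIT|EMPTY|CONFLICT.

  [0] b1 r3: no row ⇒ E
  [1] b0 r4: no row ⇒ E
  [2] b3 r4: no row ⇒ E
  [3] b0 r4: had r4 ⇒ H
  [4] b3 r2: had r4 ⇒ C
  [5] b0 r4: had r4 ⇒ H
  [6] b3 r2: had r2 ⇒ H
  [7] b0 r1: had r4 ⇒ C

CLASS = HIT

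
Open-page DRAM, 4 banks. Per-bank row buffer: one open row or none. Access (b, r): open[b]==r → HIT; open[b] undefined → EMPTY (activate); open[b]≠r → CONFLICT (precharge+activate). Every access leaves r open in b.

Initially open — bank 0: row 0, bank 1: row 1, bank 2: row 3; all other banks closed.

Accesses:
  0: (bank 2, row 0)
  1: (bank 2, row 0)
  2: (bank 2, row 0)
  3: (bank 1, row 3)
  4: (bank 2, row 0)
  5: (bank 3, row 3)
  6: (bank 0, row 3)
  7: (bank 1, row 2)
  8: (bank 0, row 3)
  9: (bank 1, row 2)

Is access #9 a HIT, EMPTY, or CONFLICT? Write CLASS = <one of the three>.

  [0] b2 r0: had r3 ⇒ C
  [1] b2 r0: had r0 ⇒ H
  [2] b2 r0: had r0 ⇒ H
  [3] b1 r3: had r1 ⇒ C
  [4] b2 r0: had r0 ⇒ H
  [5] b3 r3: no row ⇒ E
  [6] b0 r3: had r0 ⇒ C
  [7] b1 r2: had r3 ⇒ C
  [8] b0 r3: had r3 ⇒ H
  [9] b1 r2: had r2 ⇒ H

CLASS = HIT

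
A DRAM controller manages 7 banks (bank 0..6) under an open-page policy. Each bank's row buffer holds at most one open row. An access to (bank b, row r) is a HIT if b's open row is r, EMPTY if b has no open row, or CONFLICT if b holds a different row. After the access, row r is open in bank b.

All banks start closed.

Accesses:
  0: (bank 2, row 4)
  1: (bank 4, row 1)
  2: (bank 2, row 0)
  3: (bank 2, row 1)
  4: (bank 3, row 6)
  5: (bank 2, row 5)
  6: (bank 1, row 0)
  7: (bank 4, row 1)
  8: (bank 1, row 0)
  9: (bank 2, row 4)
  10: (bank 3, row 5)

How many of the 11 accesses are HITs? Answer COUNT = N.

COUNT = 2

  [0] b2 r4: no row ⇒ E
  [1] b4 r1: no row ⇒ E
  [2] b2 r0: had r4 ⇒ C
  [3] b2 r1: had r0 ⇒ C
  [4] b3 r6: no row ⇒ E
  [5] b2 r5: had r1 ⇒ C
  [6] b1 r0: no row ⇒ E
  [7] b4 r1: had r1 ⇒ H
  [8] b1 r0: had r0 ⇒ H
  [9] b2 r4: had r5 ⇒ C
  [10] b3 r5: had r6 ⇒ C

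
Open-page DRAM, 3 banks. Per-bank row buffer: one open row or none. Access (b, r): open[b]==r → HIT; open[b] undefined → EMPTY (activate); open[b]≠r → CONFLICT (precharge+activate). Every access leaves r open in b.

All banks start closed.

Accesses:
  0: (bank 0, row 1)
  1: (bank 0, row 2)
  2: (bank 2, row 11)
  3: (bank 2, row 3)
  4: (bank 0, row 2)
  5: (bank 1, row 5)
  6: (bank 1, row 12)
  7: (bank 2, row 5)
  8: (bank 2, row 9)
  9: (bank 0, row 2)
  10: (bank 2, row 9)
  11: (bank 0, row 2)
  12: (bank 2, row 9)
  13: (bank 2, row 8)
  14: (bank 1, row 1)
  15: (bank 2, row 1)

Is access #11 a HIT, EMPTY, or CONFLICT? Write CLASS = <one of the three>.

CLASS = HIT

#0 (0,1) E
#1 (0,2) C  (was 1)
#2 (2,11) E
#3 (2,3) C  (was 11)
#4 (0,2) H  (was 2)
#5 (1,5) E
#6 (1,12) C  (was 5)
#7 (2,5) C  (was 3)
#8 (2,9) C  (was 5)
#9 (0,2) H  (was 2)
#10 (2,9) H  (was 9)
#11 (0,2) H  (was 2)
#12 (2,9) H  (was 9)
#13 (2,8) C  (was 9)
#14 (1,1) C  (was 12)
#15 (2,1) C  (was 8)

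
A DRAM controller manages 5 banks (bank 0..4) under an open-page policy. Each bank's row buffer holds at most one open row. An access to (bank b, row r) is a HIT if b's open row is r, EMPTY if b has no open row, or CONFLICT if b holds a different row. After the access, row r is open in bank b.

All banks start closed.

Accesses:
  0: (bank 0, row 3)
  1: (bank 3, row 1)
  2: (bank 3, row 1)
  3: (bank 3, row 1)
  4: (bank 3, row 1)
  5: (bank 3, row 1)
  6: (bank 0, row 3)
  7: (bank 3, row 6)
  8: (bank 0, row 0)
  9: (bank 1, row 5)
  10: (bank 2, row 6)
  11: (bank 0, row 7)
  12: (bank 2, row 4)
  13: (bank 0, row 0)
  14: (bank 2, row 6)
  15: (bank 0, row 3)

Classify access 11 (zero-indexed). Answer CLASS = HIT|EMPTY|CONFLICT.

CLASS = CONFLICT

0: bank 0 row 3 — prev None → EMPTY
1: bank 3 row 1 — prev None → EMPTY
2: bank 3 row 1 — prev 1 → HIT
3: bank 3 row 1 — prev 1 → HIT
4: bank 3 row 1 — prev 1 → HIT
5: bank 3 row 1 — prev 1 → HIT
6: bank 0 row 3 — prev 3 → HIT
7: bank 3 row 6 — prev 1 → CONFLICT
8: bank 0 row 0 — prev 3 → CONFLICT
9: bank 1 row 5 — prev None → EMPTY
10: bank 2 row 6 — prev None → EMPTY
11: bank 0 row 7 — prev 0 → CONFLICT
12: bank 2 row 4 — prev 6 → CONFLICT
13: bank 0 row 0 — prev 7 → CONFLICT
14: bank 2 row 6 — prev 4 → CONFLICT
15: bank 0 row 3 — prev 0 → CONFLICT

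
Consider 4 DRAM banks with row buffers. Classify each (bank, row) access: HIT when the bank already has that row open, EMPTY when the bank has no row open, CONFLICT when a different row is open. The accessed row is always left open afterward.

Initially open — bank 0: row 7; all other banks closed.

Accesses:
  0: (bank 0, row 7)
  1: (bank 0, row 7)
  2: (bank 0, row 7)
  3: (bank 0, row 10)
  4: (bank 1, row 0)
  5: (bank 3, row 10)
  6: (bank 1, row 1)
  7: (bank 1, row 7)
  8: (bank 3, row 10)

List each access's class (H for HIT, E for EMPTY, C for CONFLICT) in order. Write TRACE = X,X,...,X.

0: bank 0 row 7 — prev 7 → HIT
1: bank 0 row 7 — prev 7 → HIT
2: bank 0 row 7 — prev 7 → HIT
3: bank 0 row 10 — prev 7 → CONFLICT
4: bank 1 row 0 — prev None → EMPTY
5: bank 3 row 10 — prev None → EMPTY
6: bank 1 row 1 — prev 0 → CONFLICT
7: bank 1 row 7 — prev 1 → CONFLICT
8: bank 3 row 10 — prev 10 → HIT

TRACE = H,H,H,C,E,E,C,C,H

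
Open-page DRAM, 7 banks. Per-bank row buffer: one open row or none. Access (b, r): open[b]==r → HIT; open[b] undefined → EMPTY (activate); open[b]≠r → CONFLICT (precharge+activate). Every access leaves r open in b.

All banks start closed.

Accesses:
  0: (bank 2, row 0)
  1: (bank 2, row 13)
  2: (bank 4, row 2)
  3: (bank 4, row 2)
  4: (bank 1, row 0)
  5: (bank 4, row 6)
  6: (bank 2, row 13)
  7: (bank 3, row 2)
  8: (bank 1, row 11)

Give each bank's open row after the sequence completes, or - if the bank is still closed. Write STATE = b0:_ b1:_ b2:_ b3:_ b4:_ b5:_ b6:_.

  [0] b2 r0: no row ⇒ E
  [1] b2 r13: had r0 ⇒ C
  [2] b4 r2: no row ⇒ E
  [3] b4 r2: had r2 ⇒ H
  [4] b1 r0: no row ⇒ E
  [5] b4 r6: had r2 ⇒ C
  [6] b2 r13: had r13 ⇒ H
  [7] b3 r2: no row ⇒ E
  [8] b1 r11: had r0 ⇒ C

STATE = b0:- b1:11 b2:13 b3:2 b4:6 b5:- b6:-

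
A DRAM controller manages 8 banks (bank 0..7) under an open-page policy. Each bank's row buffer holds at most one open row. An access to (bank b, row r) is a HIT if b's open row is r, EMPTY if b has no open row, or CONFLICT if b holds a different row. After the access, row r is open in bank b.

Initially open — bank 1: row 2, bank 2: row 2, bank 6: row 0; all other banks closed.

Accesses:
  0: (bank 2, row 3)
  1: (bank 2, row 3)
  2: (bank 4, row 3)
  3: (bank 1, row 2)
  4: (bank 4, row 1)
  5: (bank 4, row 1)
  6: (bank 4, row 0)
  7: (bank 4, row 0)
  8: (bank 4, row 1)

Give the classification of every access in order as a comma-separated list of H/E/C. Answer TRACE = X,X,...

TRACE = C,H,E,H,C,H,C,H,C

  [0] b2 r3: had r2 ⇒ C
  [1] b2 r3: had r3 ⇒ H
  [2] b4 r3: no row ⇒ E
  [3] b1 r2: had r2 ⇒ H
  [4] b4 r1: had r3 ⇒ C
  [5] b4 r1: had r1 ⇒ H
  [6] b4 r0: had r1 ⇒ C
  [7] b4 r0: had r0 ⇒ H
  [8] b4 r1: had r0 ⇒ C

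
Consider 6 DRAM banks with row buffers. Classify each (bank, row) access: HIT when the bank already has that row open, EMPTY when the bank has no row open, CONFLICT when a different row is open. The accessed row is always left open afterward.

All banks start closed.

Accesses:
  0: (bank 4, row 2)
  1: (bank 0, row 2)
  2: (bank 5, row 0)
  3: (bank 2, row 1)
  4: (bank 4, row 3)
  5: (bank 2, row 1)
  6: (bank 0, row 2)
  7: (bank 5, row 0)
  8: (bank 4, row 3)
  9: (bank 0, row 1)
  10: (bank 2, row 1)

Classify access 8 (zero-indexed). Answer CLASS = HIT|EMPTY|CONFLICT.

step 0: bank4 None->2 [EMPTY]
step 1: bank0 None->2 [EMPTY]
step 2: bank5 None->0 [EMPTY]
step 3: bank2 None->1 [EMPTY]
step 4: bank4 2->3 [CONFLICT]
step 5: bank2 1->1 [HIT]
step 6: bank0 2->2 [HIT]
step 7: bank5 0->0 [HIT]
step 8: bank4 3->3 [HIT]
step 9: bank0 2->1 [CONFLICT]
step 10: bank2 1->1 [HIT]

CLASS = HIT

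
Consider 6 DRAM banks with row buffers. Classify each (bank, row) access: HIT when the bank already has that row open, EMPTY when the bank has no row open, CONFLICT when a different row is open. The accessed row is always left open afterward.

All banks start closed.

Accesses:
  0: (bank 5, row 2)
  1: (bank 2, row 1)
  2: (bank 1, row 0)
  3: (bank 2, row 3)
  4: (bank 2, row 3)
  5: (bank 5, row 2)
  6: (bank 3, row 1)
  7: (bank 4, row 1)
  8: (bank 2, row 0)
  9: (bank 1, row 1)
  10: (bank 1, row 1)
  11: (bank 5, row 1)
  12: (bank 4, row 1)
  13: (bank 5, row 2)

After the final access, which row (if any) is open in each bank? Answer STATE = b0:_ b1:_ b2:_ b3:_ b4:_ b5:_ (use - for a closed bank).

step 0: bank5 None->2 [EMPTY]
step 1: bank2 None->1 [EMPTY]
step 2: bank1 None->0 [EMPTY]
step 3: bank2 1->3 [CONFLICT]
step 4: bank2 3->3 [HIT]
step 5: bank5 2->2 [HIT]
step 6: bank3 None->1 [EMPTY]
step 7: bank4 None->1 [EMPTY]
step 8: bank2 3->0 [CONFLICT]
step 9: bank1 0->1 [CONFLICT]
step 10: bank1 1->1 [HIT]
step 11: bank5 2->1 [CONFLICT]
step 12: bank4 1->1 [HIT]
step 13: bank5 1->2 [CONFLICT]

STATE = b0:- b1:1 b2:0 b3:1 b4:1 b5:2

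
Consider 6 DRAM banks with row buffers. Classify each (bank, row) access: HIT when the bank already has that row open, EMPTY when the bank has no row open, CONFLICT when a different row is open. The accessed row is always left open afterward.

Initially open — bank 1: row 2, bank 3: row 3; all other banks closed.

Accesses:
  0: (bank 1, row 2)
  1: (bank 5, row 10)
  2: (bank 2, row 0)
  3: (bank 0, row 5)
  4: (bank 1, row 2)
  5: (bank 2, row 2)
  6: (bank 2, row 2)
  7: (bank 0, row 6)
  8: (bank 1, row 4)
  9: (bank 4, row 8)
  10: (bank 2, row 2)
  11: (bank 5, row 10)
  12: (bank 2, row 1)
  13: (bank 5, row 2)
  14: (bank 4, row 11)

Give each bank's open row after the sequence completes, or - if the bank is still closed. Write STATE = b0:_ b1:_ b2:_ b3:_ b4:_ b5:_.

STATE = b0:6 b1:4 b2:1 b3:3 b4:11 b5:2

  [0] b1 r2: had r2 ⇒ H
  [1] b5 r10: no row ⇒ E
  [2] b2 r0: no row ⇒ E
  [3] b0 r5: no row ⇒ E
  [4] b1 r2: had r2 ⇒ H
  [5] b2 r2: had r0 ⇒ C
  [6] b2 r2: had r2 ⇒ H
  [7] b0 r6: had r5 ⇒ C
  [8] b1 r4: had r2 ⇒ C
  [9] b4 r8: no row ⇒ E
  [10] b2 r2: had r2 ⇒ H
  [11] b5 r10: had r10 ⇒ H
  [12] b2 r1: had r2 ⇒ C
  [13] b5 r2: had r10 ⇒ C
  [14] b4 r11: had r8 ⇒ C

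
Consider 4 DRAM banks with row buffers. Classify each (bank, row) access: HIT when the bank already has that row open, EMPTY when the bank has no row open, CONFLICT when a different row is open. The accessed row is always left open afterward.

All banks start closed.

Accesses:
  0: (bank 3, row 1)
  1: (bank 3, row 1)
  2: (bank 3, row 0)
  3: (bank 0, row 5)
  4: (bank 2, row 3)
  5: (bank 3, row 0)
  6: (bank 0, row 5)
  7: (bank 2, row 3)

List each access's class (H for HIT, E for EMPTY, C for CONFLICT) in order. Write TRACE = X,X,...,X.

TRACE = E,H,C,E,E,H,H,H

  [0] b3 r1: no row ⇒ E
  [1] b3 r1: had r1 ⇒ H
  [2] b3 r0: had r1 ⇒ C
  [3] b0 r5: no row ⇒ E
  [4] b2 r3: no row ⇒ E
  [5] b3 r0: had r0 ⇒ H
  [6] b0 r5: had r5 ⇒ H
  [7] b2 r3: had r3 ⇒ H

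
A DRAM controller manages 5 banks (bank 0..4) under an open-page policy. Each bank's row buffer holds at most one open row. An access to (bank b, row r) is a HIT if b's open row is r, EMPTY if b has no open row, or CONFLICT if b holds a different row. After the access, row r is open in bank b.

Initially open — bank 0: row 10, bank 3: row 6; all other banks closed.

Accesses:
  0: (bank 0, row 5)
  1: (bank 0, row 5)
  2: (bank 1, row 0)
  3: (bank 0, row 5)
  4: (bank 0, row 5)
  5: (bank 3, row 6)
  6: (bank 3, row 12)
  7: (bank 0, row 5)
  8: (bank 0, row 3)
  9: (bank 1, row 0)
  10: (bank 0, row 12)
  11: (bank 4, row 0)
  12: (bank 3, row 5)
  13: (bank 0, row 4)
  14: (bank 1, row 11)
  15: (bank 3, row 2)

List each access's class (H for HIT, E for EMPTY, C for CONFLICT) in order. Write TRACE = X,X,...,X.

  [0] b0 r5: had r10 ⇒ C
  [1] b0 r5: had r5 ⇒ H
  [2] b1 r0: no row ⇒ E
  [3] b0 r5: had r5 ⇒ H
  [4] b0 r5: had r5 ⇒ H
  [5] b3 r6: had r6 ⇒ H
  [6] b3 r12: had r6 ⇒ C
  [7] b0 r5: had r5 ⇒ H
  [8] b0 r3: had r5 ⇒ C
  [9] b1 r0: had r0 ⇒ H
  [10] b0 r12: had r3 ⇒ C
  [11] b4 r0: no row ⇒ E
  [12] b3 r5: had r12 ⇒ C
  [13] b0 r4: had r12 ⇒ C
  [14] b1 r11: had r0 ⇒ C
  [15] b3 r2: had r5 ⇒ C

TRACE = C,H,E,H,H,H,C,H,C,H,C,E,C,C,C,C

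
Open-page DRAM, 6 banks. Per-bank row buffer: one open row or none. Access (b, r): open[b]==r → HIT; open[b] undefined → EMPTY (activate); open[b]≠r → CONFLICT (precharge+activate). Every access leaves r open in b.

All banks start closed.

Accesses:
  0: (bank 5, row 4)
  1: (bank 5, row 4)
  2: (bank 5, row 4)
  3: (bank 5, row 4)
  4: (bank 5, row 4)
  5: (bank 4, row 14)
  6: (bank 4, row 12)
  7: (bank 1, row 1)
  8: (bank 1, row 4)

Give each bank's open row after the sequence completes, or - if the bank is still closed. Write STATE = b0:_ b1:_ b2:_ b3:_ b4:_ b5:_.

#0 (5,4) E
#1 (5,4) H  (was 4)
#2 (5,4) H  (was 4)
#3 (5,4) H  (was 4)
#4 (5,4) H  (was 4)
#5 (4,14) E
#6 (4,12) C  (was 14)
#7 (1,1) E
#8 (1,4) C  (was 1)

STATE = b0:- b1:4 b2:- b3:- b4:12 b5:4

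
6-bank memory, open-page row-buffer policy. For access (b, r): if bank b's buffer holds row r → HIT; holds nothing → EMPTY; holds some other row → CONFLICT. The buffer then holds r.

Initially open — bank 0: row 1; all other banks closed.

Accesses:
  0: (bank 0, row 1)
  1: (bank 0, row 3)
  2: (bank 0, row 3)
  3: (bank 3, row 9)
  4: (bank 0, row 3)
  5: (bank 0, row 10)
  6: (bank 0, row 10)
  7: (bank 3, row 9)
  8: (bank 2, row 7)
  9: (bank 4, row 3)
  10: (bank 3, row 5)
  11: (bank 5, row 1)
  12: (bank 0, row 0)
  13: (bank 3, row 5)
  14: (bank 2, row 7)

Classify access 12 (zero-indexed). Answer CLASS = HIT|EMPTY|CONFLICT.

#0 (0,1) H  (was 1)
#1 (0,3) C  (was 1)
#2 (0,3) H  (was 3)
#3 (3,9) E
#4 (0,3) H  (was 3)
#5 (0,10) C  (was 3)
#6 (0,10) H  (was 10)
#7 (3,9) H  (was 9)
#8 (2,7) E
#9 (4,3) E
#10 (3,5) C  (was 9)
#11 (5,1) E
#12 (0,0) C  (was 10)
#13 (3,5) H  (was 5)
#14 (2,7) H  (was 7)

CLASS = CONFLICT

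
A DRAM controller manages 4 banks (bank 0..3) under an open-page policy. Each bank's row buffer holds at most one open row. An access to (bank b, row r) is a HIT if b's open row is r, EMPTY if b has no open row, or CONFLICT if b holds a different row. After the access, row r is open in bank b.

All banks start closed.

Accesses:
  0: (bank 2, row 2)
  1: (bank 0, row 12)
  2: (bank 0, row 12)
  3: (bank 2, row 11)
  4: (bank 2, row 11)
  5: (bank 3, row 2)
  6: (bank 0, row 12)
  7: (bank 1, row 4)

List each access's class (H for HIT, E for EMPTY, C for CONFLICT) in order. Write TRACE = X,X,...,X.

#0 (2,2) E
#1 (0,12) E
#2 (0,12) H  (was 12)
#3 (2,11) C  (was 2)
#4 (2,11) H  (was 11)
#5 (3,2) E
#6 (0,12) H  (was 12)
#7 (1,4) E

TRACE = E,E,H,C,H,E,H,E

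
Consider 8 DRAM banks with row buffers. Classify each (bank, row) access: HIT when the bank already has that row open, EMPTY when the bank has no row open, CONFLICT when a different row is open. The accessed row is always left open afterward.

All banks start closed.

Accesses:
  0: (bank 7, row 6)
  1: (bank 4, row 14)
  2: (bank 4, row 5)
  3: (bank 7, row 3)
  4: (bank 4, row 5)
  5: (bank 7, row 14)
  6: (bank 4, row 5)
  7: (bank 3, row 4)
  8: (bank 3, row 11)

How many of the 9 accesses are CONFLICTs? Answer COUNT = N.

COUNT = 4

0: bank 7 row 6 — prev None → EMPTY
1: bank 4 row 14 — prev None → EMPTY
2: bank 4 row 5 — prev 14 → CONFLICT
3: bank 7 row 3 — prev 6 → CONFLICT
4: bank 4 row 5 — prev 5 → HIT
5: bank 7 row 14 — prev 3 → CONFLICT
6: bank 4 row 5 — prev 5 → HIT
7: bank 3 row 4 — prev None → EMPTY
8: bank 3 row 11 — prev 4 → CONFLICT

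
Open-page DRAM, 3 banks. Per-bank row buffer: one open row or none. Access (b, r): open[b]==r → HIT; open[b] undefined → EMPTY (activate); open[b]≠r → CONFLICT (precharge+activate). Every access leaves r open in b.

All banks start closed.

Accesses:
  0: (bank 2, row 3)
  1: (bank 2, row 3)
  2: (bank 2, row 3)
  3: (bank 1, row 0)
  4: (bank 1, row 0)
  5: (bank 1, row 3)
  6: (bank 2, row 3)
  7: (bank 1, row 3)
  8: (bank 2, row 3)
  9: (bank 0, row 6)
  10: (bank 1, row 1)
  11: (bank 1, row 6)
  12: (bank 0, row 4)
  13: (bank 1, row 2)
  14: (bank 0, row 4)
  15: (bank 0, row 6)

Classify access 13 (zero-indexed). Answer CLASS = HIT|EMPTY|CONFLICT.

#0 (2,3) E
#1 (2,3) H  (was 3)
#2 (2,3) H  (was 3)
#3 (1,0) E
#4 (1,0) H  (was 0)
#5 (1,3) C  (was 0)
#6 (2,3) H  (was 3)
#7 (1,3) H  (was 3)
#8 (2,3) H  (was 3)
#9 (0,6) E
#10 (1,1) C  (was 3)
#11 (1,6) C  (was 1)
#12 (0,4) C  (was 6)
#13 (1,2) C  (was 6)
#14 (0,4) H  (was 4)
#15 (0,6) C  (was 4)

CLASS = CONFLICT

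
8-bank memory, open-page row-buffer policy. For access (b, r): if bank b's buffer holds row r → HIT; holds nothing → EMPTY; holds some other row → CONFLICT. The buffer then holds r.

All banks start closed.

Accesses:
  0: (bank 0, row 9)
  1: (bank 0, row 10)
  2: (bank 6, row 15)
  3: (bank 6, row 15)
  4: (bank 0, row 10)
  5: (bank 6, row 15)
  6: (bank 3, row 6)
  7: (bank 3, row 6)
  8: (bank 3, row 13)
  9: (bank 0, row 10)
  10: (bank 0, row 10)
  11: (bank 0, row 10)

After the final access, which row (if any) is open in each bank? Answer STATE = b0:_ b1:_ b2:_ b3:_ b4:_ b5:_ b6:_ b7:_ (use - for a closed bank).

0: bank 0 row 9 — prev None → EMPTY
1: bank 0 row 10 — prev 9 → CONFLICT
2: bank 6 row 15 — prev None → EMPTY
3: bank 6 row 15 — prev 15 → HIT
4: bank 0 row 10 — prev 10 → HIT
5: bank 6 row 15 — prev 15 → HIT
6: bank 3 row 6 — prev None → EMPTY
7: bank 3 row 6 — prev 6 → HIT
8: bank 3 row 13 — prev 6 → CONFLICT
9: bank 0 row 10 — prev 10 → HIT
10: bank 0 row 10 — prev 10 → HIT
11: bank 0 row 10 — prev 10 → HIT

STATE = b0:10 b1:- b2:- b3:13 b4:- b5:- b6:15 b7:-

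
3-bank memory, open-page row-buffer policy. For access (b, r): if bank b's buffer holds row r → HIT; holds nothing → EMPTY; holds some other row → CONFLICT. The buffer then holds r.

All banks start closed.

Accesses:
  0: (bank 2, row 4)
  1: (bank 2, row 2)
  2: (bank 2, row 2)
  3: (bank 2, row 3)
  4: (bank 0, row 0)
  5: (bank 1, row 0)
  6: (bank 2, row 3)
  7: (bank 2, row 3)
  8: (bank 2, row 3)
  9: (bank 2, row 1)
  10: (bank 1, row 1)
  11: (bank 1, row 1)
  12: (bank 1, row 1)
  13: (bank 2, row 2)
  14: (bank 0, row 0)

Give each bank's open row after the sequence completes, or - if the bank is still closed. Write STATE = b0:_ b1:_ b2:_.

0: bank 2 row 4 — prev None → EMPTY
1: bank 2 row 2 — prev 4 → CONFLICT
2: bank 2 row 2 — prev 2 → HIT
3: bank 2 row 3 — prev 2 → CONFLICT
4: bank 0 row 0 — prev None → EMPTY
5: bank 1 row 0 — prev None → EMPTY
6: bank 2 row 3 — prev 3 → HIT
7: bank 2 row 3 — prev 3 → HIT
8: bank 2 row 3 — prev 3 → HIT
9: bank 2 row 1 — prev 3 → CONFLICT
10: bank 1 row 1 — prev 0 → CONFLICT
11: bank 1 row 1 — prev 1 → HIT
12: bank 1 row 1 — prev 1 → HIT
13: bank 2 row 2 — prev 1 → CONFLICT
14: bank 0 row 0 — prev 0 → HIT

STATE = b0:0 b1:1 b2:2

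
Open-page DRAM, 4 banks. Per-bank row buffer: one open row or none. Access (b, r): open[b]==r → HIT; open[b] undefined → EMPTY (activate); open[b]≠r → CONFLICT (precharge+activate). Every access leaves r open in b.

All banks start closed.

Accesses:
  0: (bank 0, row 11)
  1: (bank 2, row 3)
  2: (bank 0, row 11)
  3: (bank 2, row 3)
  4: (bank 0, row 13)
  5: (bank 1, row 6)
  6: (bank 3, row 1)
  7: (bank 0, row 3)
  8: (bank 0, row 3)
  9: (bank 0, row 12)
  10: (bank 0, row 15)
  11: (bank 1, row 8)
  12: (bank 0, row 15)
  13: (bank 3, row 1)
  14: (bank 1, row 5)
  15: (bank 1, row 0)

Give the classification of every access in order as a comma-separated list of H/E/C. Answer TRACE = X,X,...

TRACE = E,E,H,H,C,E,E,C,H,C,C,C,H,H,C,C

  [0] b0 r11: no row ⇒ E
  [1] b2 r3: no row ⇒ E
  [2] b0 r11: had r11 ⇒ H
  [3] b2 r3: had r3 ⇒ H
  [4] b0 r13: had r11 ⇒ C
  [5] b1 r6: no row ⇒ E
  [6] b3 r1: no row ⇒ E
  [7] b0 r3: had r13 ⇒ C
  [8] b0 r3: had r3 ⇒ H
  [9] b0 r12: had r3 ⇒ C
  [10] b0 r15: had r12 ⇒ C
  [11] b1 r8: had r6 ⇒ C
  [12] b0 r15: had r15 ⇒ H
  [13] b3 r1: had r1 ⇒ H
  [14] b1 r5: had r8 ⇒ C
  [15] b1 r0: had r5 ⇒ C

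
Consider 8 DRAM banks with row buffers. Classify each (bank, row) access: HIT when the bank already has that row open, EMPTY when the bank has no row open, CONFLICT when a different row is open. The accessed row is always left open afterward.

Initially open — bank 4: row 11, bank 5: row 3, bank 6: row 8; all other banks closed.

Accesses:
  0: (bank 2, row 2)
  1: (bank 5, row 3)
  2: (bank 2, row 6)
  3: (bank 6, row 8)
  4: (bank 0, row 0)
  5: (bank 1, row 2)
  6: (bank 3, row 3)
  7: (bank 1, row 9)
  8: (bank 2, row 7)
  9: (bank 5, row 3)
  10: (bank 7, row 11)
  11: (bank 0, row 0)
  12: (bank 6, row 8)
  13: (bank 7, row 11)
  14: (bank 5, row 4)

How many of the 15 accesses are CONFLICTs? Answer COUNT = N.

COUNT = 4

#0 (2,2) E
#1 (5,3) H  (was 3)
#2 (2,6) C  (was 2)
#3 (6,8) H  (was 8)
#4 (0,0) E
#5 (1,2) E
#6 (3,3) E
#7 (1,9) C  (was 2)
#8 (2,7) C  (was 6)
#9 (5,3) H  (was 3)
#10 (7,11) E
#11 (0,0) H  (was 0)
#12 (6,8) H  (was 8)
#13 (7,11) H  (was 11)
#14 (5,4) C  (was 3)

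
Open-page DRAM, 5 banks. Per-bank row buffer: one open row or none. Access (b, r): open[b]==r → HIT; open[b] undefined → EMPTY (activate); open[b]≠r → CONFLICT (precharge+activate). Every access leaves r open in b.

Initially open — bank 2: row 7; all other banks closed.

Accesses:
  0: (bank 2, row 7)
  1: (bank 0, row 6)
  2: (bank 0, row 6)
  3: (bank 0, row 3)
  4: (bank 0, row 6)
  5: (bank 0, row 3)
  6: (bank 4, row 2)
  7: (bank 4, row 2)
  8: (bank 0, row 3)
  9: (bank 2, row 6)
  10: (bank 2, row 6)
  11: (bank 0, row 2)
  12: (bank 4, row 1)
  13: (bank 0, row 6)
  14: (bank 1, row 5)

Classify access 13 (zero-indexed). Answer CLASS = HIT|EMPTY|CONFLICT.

#0 (2,7) H  (was 7)
#1 (0,6) E
#2 (0,6) H  (was 6)
#3 (0,3) C  (was 6)
#4 (0,6) C  (was 3)
#5 (0,3) C  (was 6)
#6 (4,2) E
#7 (4,2) H  (was 2)
#8 (0,3) H  (was 3)
#9 (2,6) C  (was 7)
#10 (2,6) H  (was 6)
#11 (0,2) C  (was 3)
#12 (4,1) C  (was 2)
#13 (0,6) C  (was 2)
#14 (1,5) E

CLASS = CONFLICT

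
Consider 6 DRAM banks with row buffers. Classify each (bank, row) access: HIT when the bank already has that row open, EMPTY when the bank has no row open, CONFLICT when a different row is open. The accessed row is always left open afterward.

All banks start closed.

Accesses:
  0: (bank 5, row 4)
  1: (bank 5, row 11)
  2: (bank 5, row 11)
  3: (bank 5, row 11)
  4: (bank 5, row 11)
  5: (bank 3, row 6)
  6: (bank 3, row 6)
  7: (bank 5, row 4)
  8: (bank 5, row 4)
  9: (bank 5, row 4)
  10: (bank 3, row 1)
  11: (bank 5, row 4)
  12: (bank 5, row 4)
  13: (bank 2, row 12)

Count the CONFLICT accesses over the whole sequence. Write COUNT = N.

0: bank 5 row 4 — prev None → EMPTY
1: bank 5 row 11 — prev 4 → CONFLICT
2: bank 5 row 11 — prev 11 → HIT
3: bank 5 row 11 — prev 11 → HIT
4: bank 5 row 11 — prev 11 → HIT
5: bank 3 row 6 — prev None → EMPTY
6: bank 3 row 6 — prev 6 → HIT
7: bank 5 row 4 — prev 11 → CONFLICT
8: bank 5 row 4 — prev 4 → HIT
9: bank 5 row 4 — prev 4 → HIT
10: bank 3 row 1 — prev 6 → CONFLICT
11: bank 5 row 4 — prev 4 → HIT
12: bank 5 row 4 — prev 4 → HIT
13: bank 2 row 12 — prev None → EMPTY

COUNT = 3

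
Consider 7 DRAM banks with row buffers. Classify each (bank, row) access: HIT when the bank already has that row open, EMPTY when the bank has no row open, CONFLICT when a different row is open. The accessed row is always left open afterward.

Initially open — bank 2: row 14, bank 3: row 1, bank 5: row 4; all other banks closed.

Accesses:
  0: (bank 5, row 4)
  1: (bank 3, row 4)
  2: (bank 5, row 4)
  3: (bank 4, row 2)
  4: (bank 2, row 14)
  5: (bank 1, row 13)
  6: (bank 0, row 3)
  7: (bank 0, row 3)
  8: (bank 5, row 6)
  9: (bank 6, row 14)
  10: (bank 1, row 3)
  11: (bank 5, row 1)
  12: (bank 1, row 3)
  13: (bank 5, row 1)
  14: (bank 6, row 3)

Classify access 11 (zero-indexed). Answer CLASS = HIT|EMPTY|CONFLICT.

step 0: bank5 4->4 [HIT]
step 1: bank3 1->4 [CONFLICT]
step 2: bank5 4->4 [HIT]
step 3: bank4 None->2 [EMPTY]
step 4: bank2 14->14 [HIT]
step 5: bank1 None->13 [EMPTY]
step 6: bank0 None->3 [EMPTY]
step 7: bank0 3->3 [HIT]
step 8: bank5 4->6 [CONFLICT]
step 9: bank6 None->14 [EMPTY]
step 10: bank1 13->3 [CONFLICT]
step 11: bank5 6->1 [CONFLICT]
step 12: bank1 3->3 [HIT]
step 13: bank5 1->1 [HIT]
step 14: bank6 14->3 [CONFLICT]

CLASS = CONFLICT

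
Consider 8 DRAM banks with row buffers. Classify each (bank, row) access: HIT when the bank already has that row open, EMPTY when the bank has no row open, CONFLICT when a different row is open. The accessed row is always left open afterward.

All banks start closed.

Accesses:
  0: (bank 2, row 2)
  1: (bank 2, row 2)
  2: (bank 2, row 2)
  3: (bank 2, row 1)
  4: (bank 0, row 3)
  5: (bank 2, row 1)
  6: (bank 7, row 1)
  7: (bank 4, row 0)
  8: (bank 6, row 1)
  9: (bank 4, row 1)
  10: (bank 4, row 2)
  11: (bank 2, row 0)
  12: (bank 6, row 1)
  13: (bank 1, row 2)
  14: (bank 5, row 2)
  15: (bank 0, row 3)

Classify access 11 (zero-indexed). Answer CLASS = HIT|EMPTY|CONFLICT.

0: bank 2 row 2 — prev None → EMPTY
1: bank 2 row 2 — prev 2 → HIT
2: bank 2 row 2 — prev 2 → HIT
3: bank 2 row 1 — prev 2 → CONFLICT
4: bank 0 row 3 — prev None → EMPTY
5: bank 2 row 1 — prev 1 → HIT
6: bank 7 row 1 — prev None → EMPTY
7: bank 4 row 0 — prev None → EMPTY
8: bank 6 row 1 — prev None → EMPTY
9: bank 4 row 1 — prev 0 → CONFLICT
10: bank 4 row 2 — prev 1 → CONFLICT
11: bank 2 row 0 — prev 1 → CONFLICT
12: bank 6 row 1 — prev 1 → HIT
13: bank 1 row 2 — prev None → EMPTY
14: bank 5 row 2 — prev None → EMPTY
15: bank 0 row 3 — prev 3 → HIT

CLASS = CONFLICT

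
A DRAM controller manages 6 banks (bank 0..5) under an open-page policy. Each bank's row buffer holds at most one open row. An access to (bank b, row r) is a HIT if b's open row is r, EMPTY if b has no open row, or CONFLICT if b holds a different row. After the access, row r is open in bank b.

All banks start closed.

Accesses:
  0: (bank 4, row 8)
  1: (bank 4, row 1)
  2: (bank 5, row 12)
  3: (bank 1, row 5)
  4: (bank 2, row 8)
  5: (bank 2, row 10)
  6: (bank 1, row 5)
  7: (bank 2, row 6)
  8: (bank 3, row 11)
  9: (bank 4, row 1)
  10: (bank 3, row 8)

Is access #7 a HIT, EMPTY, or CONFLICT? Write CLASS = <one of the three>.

  [0] b4 r8: no row ⇒ E
  [1] b4 r1: had r8 ⇒ C
  [2] b5 r12: no row ⇒ E
  [3] b1 r5: no row ⇒ E
  [4] b2 r8: no row ⇒ E
  [5] b2 r10: had r8 ⇒ C
  [6] b1 r5: had r5 ⇒ H
  [7] b2 r6: had r10 ⇒ C
  [8] b3 r11: no row ⇒ E
  [9] b4 r1: had r1 ⇒ H
  [10] b3 r8: had r11 ⇒ C

CLASS = CONFLICT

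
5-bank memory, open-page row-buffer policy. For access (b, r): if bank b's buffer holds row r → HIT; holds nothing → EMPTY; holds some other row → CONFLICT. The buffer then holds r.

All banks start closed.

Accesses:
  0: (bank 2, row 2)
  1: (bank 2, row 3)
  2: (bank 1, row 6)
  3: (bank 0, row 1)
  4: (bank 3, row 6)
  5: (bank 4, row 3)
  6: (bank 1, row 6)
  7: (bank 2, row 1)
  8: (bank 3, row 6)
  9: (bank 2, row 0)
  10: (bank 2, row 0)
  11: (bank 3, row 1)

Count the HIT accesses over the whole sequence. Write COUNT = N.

#0 (2,2) E
#1 (2,3) C  (was 2)
#2 (1,6) E
#3 (0,1) E
#4 (3,6) E
#5 (4,3) E
#6 (1,6) H  (was 6)
#7 (2,1) C  (was 3)
#8 (3,6) H  (was 6)
#9 (2,0) C  (was 1)
#10 (2,0) H  (was 0)
#11 (3,1) C  (was 6)

COUNT = 3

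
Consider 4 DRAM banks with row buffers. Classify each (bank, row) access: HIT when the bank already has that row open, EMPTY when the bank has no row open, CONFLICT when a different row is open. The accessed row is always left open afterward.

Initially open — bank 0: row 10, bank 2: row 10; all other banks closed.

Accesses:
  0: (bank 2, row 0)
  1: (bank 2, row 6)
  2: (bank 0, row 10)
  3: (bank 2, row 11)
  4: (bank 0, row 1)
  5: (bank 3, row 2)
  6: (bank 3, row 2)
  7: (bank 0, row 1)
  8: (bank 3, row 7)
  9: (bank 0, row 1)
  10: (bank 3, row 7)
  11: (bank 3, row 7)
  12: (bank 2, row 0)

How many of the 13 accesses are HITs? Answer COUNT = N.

0: bank 2 row 0 — prev 10 → CONFLICT
1: bank 2 row 6 — prev 0 → CONFLICT
2: bank 0 row 10 — prev 10 → HIT
3: bank 2 row 11 — prev 6 → CONFLICT
4: bank 0 row 1 — prev 10 → CONFLICT
5: bank 3 row 2 — prev None → EMPTY
6: bank 3 row 2 — prev 2 → HIT
7: bank 0 row 1 — prev 1 → HIT
8: bank 3 row 7 — prev 2 → CONFLICT
9: bank 0 row 1 — prev 1 → HIT
10: bank 3 row 7 — prev 7 → HIT
11: bank 3 row 7 — prev 7 → HIT
12: bank 2 row 0 — prev 11 → CONFLICT

COUNT = 6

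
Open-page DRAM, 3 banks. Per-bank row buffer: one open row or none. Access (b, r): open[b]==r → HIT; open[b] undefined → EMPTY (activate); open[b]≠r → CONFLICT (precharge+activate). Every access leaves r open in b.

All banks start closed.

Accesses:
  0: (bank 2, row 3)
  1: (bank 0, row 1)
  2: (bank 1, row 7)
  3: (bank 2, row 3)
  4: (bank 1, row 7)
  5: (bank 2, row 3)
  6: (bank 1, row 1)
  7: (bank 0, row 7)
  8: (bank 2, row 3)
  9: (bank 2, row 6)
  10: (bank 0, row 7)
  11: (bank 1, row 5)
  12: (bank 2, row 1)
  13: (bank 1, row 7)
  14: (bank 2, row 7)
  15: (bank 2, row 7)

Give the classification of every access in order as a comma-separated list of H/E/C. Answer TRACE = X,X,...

0: bank 2 row 3 — prev None → EMPTY
1: bank 0 row 1 — prev None → EMPTY
2: bank 1 row 7 — prev None → EMPTY
3: bank 2 row 3 — prev 3 → HIT
4: bank 1 row 7 — prev 7 → HIT
5: bank 2 row 3 — prev 3 → HIT
6: bank 1 row 1 — prev 7 → CONFLICT
7: bank 0 row 7 — prev 1 → CONFLICT
8: bank 2 row 3 — prev 3 → HIT
9: bank 2 row 6 — prev 3 → CONFLICT
10: bank 0 row 7 — prev 7 → HIT
11: bank 1 row 5 — prev 1 → CONFLICT
12: bank 2 row 1 — prev 6 → CONFLICT
13: bank 1 row 7 — prev 5 → CONFLICT
14: bank 2 row 7 — prev 1 → CONFLICT
15: bank 2 row 7 — prev 7 → HIT

TRACE = E,E,E,H,H,H,C,C,H,C,H,C,C,C,C,H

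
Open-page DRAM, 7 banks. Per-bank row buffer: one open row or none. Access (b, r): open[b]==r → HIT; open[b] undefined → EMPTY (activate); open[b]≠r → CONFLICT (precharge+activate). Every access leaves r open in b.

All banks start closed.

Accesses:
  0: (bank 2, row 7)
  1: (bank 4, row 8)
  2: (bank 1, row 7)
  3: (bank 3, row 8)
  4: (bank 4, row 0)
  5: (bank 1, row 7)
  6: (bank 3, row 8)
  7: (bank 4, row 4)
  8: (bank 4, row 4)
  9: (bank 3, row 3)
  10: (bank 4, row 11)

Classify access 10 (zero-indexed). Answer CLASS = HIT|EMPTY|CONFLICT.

step 0: bank2 None->7 [EMPTY]
step 1: bank4 None->8 [EMPTY]
step 2: bank1 None->7 [EMPTY]
step 3: bank3 None->8 [EMPTY]
step 4: bank4 8->0 [CONFLICT]
step 5: bank1 7->7 [HIT]
step 6: bank3 8->8 [HIT]
step 7: bank4 0->4 [CONFLICT]
step 8: bank4 4->4 [HIT]
step 9: bank3 8->3 [CONFLICT]
step 10: bank4 4->11 [CONFLICT]

CLASS = CONFLICT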